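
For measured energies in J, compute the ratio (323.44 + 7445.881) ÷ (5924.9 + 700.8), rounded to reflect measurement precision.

323.44 + 7445.881 = 7769.321, limited to 2 d.p. → 6 s.f.; 5924.9 + 700.8 = 6625.7, limited to 1 d.p. → 5 s.f.
Carrying full precision, 7769.321 ÷ 6625.7 = 1.17260380035…; keep min(6, 5) = 5 s.f.
Rounded to 5 significant figures: 1.1726.

1.1726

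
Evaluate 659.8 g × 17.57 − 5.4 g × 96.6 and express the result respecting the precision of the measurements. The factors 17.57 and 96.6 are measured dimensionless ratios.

659.8 × 17.57 = 11592.686 → 1.159 × 10^4 g (4 s.f., last digit at the 10^1 place).
5.4 × 96.6 = 521.64 → 5.2 × 10^2 g (2 s.f., last digit at the 10^1 place).
Difference: 11071.046 g; keep the coarser place, 10^1.
Result: 1.107 × 10^4 g.

1.107 × 10^4 g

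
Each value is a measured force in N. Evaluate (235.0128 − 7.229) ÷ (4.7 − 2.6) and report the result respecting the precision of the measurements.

1.1 × 10²

235.0128 − 7.229 = 227.7838, limited to 3 d.p. → 6 s.f.; 4.7 − 2.6 = 2.1, limited to 1 d.p. → 2 s.f.
Carrying full precision, 227.7838 ÷ 2.1 = 108.46847619…; keep min(6, 2) = 2 s.f.
Rounded to 2 significant figures: 1.1 × 10².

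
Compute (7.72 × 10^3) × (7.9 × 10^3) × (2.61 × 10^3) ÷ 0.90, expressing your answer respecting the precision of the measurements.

1.8 × 10^11

(7.72 × 10^3) × (7.9 × 10^3) × (2.61 × 10^3) ÷ 0.90 = 1.768652 × 10^11
Multiplication/division keeps the fewest significant figures: 7.72 × 10^3 → 3 s.f., 7.9 × 10^3 → 2 s.f., 2.61 × 10^3 → 3 s.f., 0.90 → 2 s.f.; limit is 2.
Rounded to 2 significant figures: 1.8 × 10^11.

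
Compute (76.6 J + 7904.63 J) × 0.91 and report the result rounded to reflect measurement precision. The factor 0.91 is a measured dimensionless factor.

7.3 × 10³ J

76.6 J + 7904.63 J = 7981.23 J; the sum is limited to 1 decimal place (5 s.f.).
Carrying full precision, 7981.23 × 0.91 = 7262.9193 J; 0.91 has 2 s.f., so the result keeps min(5, 2) = 2 s.f.
Rounded to 2 significant figures: 7.3 × 10³ J.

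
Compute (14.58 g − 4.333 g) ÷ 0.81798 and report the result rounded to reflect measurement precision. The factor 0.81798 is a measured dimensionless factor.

12.53 g

14.58 g − 4.333 g = 10.247 g; the difference is limited to 2 decimal places (4 s.f.).
Carrying full precision, 10.247 ÷ 0.81798 = 12.5272011541… g; 0.81798 has 5 s.f., so the result keeps min(4, 5) = 4 s.f.
Rounded to 4 significant figures: 12.53 g.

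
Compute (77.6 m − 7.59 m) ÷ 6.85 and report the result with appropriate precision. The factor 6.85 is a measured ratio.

10.2 m

77.6 m − 7.59 m = 70.01 m; the difference is limited to 1 decimal place (3 s.f.).
Carrying full precision, 70.01 ÷ 6.85 = 10.2204379562… m; 6.85 has 3 s.f., so the result keeps min(3, 3) = 3 s.f.
Rounded to 3 significant figures: 10.2 m.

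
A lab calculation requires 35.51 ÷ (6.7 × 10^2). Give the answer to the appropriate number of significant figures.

5.3 × 10^-2

35.51 ÷ (6.7 × 10^2) = 0.053
Multiplication/division keeps the fewest significant figures: 35.51 → 4 s.f., 6.7 × 10^2 → 2 s.f.; limit is 2.
Rounded to 2 significant figures: 5.3 × 10^-2.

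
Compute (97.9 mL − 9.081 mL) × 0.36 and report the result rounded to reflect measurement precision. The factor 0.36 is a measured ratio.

97.9 mL − 9.081 mL = 88.819 mL; the difference is limited to 1 decimal place (3 s.f.).
Carrying full precision, 88.819 × 0.36 = 31.97484 mL; 0.36 has 2 s.f., so the result keeps min(3, 2) = 2 s.f.
Rounded to 2 significant figures: 32 mL.

32 mL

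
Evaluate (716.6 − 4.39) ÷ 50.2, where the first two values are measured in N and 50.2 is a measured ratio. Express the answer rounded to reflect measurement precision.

716.6 N − 4.39 N = 712.21 N; the difference is limited to 1 decimal place (4 s.f.).
Carrying full precision, 712.21 ÷ 50.2 = 14.1874501992… N; 50.2 has 3 s.f., so the result keeps min(4, 3) = 3 s.f.
Rounded to 3 significant figures: 14.2 N.

14.2 N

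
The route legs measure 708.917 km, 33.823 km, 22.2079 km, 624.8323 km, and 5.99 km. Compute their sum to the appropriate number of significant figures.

708.917 km + 33.823 km + 22.2079 km + 624.8323 km + 5.99 km = 1395.7702 km.
Addition/subtraction keeps the fewest decimal places: 708.917 → 3 decimal places, 33.823 → 3 decimal places, 22.2079 → 4 decimal places, 624.8323 → 4 decimal places, 5.99 → 2 decimal places; limit is 2.
Rounded to 2 decimal places: 1395.77 km.

1395.77 km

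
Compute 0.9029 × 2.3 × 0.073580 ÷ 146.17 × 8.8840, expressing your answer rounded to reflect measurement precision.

0.0093

0.9029 × 2.3 × 0.073580 ÷ 146.17 × 8.8840 = 0.00928704554616…
Multiplication/division keeps the fewest significant figures: 0.9029 → 4 s.f., 2.3 → 2 s.f., 0.073580 → 5 s.f., 146.17 → 5 s.f., 8.8840 → 5 s.f.; limit is 2.
Rounded to 2 significant figures: 0.0093.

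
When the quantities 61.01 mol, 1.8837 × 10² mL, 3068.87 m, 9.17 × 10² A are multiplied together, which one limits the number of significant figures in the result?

61.01 mol → 4 s.f.; 1.8837 × 10² mL → 5 s.f.; 3068.87 m → 6 s.f.; 9.17 × 10² A → 3 s.f.
The fewest is 3 significant figures, from 9.17 × 10² A.

9.17 × 10² A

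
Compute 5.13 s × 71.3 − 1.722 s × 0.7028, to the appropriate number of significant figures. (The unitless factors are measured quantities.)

3.65 × 10^2 s

5.13 × 71.3 = 365.769 → 366 s (3 s.f., last digit at the 10^0 place).
1.722 × 0.7028 = 1.2102216 → 1.210 s (4 s.f., last digit at the 10^-3 place).
Difference: 364.5587784 s; keep the coarser place, 10^0.
Result: 3.65 × 10^2 s.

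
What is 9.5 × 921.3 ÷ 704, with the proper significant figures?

12

9.5 × 921.3 ÷ 704 = 12.4323153409…
Multiplication/division keeps the fewest significant figures: 9.5 → 2 s.f., 921.3 → 4 s.f., 704 → 3 s.f.; limit is 2.
Rounded to 2 significant figures: 12.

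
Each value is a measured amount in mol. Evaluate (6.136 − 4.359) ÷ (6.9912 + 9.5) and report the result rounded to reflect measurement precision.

6.136 − 4.359 = 1.777, limited to 3 d.p. → 4 s.f.; 6.9912 + 9.5 = 16.4912, limited to 1 d.p. → 3 s.f.
Carrying full precision, 1.777 ÷ 16.4912 = 0.107754438731…; keep min(4, 3) = 3 s.f.
Rounded to 3 significant figures: 1.08 × 10⁻¹.

1.08 × 10⁻¹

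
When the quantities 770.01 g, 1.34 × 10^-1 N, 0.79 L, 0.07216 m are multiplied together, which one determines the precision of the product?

0.79 L

770.01 g → 5 s.f.; 1.34 × 10^-1 N → 3 s.f.; 0.79 L → 2 s.f.; 0.07216 m → 4 s.f.
The fewest is 2 significant figures, from 0.79 L.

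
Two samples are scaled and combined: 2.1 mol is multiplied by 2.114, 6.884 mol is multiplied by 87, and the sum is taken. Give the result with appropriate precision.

2.1 × 2.114 = 4.4394 → 4.4 mol (2 s.f., last digit at the 10^-1 place).
6.884 × 87 = 598.908 → 6.0 × 10^2 mol (2 s.f., last digit at the 10^1 place).
Sum: 603.3474 mol; keep the coarser place, 10^1.
Result: 6.0 × 10^2 mol.

6.0 × 10^2 mol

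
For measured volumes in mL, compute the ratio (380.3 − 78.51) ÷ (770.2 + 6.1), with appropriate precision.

0.3888

380.3 − 78.51 = 301.79, limited to 1 d.p. → 4 s.f.; 770.2 + 6.1 = 776.3, limited to 1 d.p. → 4 s.f.
Carrying full precision, 301.79 ÷ 776.3 = 0.388754347546…; keep min(4, 4) = 4 s.f.
Rounded to 4 significant figures: 0.3888.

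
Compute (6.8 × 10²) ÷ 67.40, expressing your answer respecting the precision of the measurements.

(6.8 × 10²) ÷ 67.40 = 10.0890207715…
Multiplication/division keeps the fewest significant figures: 6.8 × 10² → 2 s.f., 67.40 → 4 s.f.; limit is 2.
Rounded to 2 significant figures: 10.

10.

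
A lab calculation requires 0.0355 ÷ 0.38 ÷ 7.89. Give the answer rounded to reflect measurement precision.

0.012

0.0355 ÷ 0.38 ÷ 7.89 = 0.0118404375959…
Multiplication/division keeps the fewest significant figures: 0.0355 → 3 s.f., 0.38 → 2 s.f., 7.89 → 3 s.f.; limit is 2.
Rounded to 2 significant figures: 0.012.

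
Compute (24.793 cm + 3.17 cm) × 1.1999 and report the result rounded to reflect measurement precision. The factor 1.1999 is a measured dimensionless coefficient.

33.55 cm

24.793 cm + 3.17 cm = 27.963 cm; the sum is limited to 2 decimal places (4 s.f.).
Carrying full precision, 27.963 × 1.1999 = 33.5528037 cm; 1.1999 has 5 s.f., so the result keeps min(4, 5) = 4 s.f.
Rounded to 4 significant figures: 33.55 cm.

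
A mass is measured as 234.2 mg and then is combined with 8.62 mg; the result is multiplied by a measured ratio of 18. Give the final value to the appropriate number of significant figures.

4.4 × 10^3 mg

234.2 mg + 8.62 mg = 242.82 mg; the sum is limited to 1 decimal place (4 s.f.).
Carrying full precision, 242.82 × 18 = 4370.76 mg; 18 has 2 s.f., so the result keeps min(4, 2) = 2 s.f.
Rounded to 2 significant figures: 4.4 × 10^3 mg.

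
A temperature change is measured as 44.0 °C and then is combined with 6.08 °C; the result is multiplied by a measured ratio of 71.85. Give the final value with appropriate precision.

44.0 °C + 6.08 °C = 50.08 °C; the sum is limited to 1 decimal place (3 s.f.).
Carrying full precision, 50.08 × 71.85 = 3598.248 °C; 71.85 has 4 s.f., so the result keeps min(3, 4) = 3 s.f.
Rounded to 3 significant figures: 3.60 × 10³ °C.

3.60 × 10³ °C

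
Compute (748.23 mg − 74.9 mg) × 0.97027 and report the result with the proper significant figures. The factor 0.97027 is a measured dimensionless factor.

653.3 mg

748.23 mg − 74.9 mg = 673.33 mg; the difference is limited to 1 decimal place (4 s.f.).
Carrying full precision, 673.33 × 0.97027 = 653.3118991 mg; 0.97027 has 5 s.f., so the result keeps min(4, 5) = 4 s.f.
Rounded to 4 significant figures: 653.3 mg.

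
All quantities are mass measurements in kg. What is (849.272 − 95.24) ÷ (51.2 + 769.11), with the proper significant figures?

849.272 − 95.24 = 754.032, limited to 2 d.p. → 5 s.f.; 51.2 + 769.11 = 820.31, limited to 1 d.p. → 4 s.f.
Carrying full precision, 754.032 ÷ 820.31 = 0.919203715668…; keep min(5, 4) = 4 s.f.
Rounded to 4 significant figures: 9.192 × 10⁻¹.

9.192 × 10⁻¹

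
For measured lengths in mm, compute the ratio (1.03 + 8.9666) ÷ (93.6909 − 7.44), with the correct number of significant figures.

1.03 + 8.9666 = 9.9966, limited to 2 d.p. → 4 s.f.; 93.6909 − 7.44 = 86.2509, limited to 2 d.p. → 4 s.f.
Carrying full precision, 9.9966 ÷ 86.2509 = 0.11590139929…; keep min(4, 4) = 4 s.f.
Rounded to 4 significant figures: 0.1159.

0.1159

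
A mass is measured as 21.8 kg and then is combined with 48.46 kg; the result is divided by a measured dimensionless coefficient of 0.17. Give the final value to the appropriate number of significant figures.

21.8 kg + 48.46 kg = 70.26 kg; the sum is limited to 1 decimal place (3 s.f.).
Carrying full precision, 70.26 ÷ 0.17 = 413.294117647… kg; 0.17 has 2 s.f., so the result keeps min(3, 2) = 2 s.f.
Rounded to 2 significant figures: 4.1 × 10² kg.

4.1 × 10² kg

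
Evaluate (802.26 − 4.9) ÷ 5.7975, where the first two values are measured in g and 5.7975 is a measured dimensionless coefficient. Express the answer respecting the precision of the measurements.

802.26 g − 4.9 g = 797.36 g; the difference is limited to 1 decimal place (4 s.f.).
Carrying full precision, 797.36 ÷ 5.7975 = 137.535144459… g; 5.7975 has 5 s.f., so the result keeps min(4, 5) = 4 s.f.
Rounded to 4 significant figures: 137.5 g.

137.5 g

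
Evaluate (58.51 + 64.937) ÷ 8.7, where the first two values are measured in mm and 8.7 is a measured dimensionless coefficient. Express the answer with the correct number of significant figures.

14 mm

58.51 mm + 64.937 mm = 123.447 mm; the sum is limited to 2 decimal places (5 s.f.).
Carrying full precision, 123.447 ÷ 8.7 = 14.1893103448… mm; 8.7 has 2 s.f., so the result keeps min(5, 2) = 2 s.f.
Rounded to 2 significant figures: 14 mm.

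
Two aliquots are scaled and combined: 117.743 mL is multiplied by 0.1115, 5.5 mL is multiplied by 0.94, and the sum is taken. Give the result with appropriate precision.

18.3 mL

117.743 × 0.1115 = 13.1283445 → 13.13 mL (4 s.f., last digit at the 10^-2 place).
5.5 × 0.94 = 5.17 → 5.2 mL (2 s.f., last digit at the 10^-1 place).
Sum: 18.2983445 mL; keep the coarser place, 10^-1.
Result: 18.3 mL.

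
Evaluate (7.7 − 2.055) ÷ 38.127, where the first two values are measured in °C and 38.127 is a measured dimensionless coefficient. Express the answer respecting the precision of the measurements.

0.15 °C

7.7 °C − 2.055 °C = 5.645 °C; the difference is limited to 1 decimal place (2 s.f.).
Carrying full precision, 5.645 ÷ 38.127 = 0.148057806804… °C; 38.127 has 5 s.f., so the result keeps min(2, 5) = 2 s.f.
Rounded to 2 significant figures: 0.15 °C.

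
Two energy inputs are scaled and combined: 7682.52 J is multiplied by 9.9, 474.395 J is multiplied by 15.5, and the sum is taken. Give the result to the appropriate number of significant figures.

8.3 × 10^4 J

7682.52 × 9.9 = 76056.948 → 7.6 × 10^4 J (2 s.f., last digit at the 10^3 place).
474.395 × 15.5 = 7353.1225 → 7.35 × 10^3 J (3 s.f., last digit at the 10^1 place).
Sum: 83410.0705 J; keep the coarser place, 10^3.
Result: 8.3 × 10^4 J.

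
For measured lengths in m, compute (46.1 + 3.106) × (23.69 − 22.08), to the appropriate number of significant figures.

46.1 + 3.106 = 49.206, limited to 1 d.p. → 3 s.f.; 23.69 − 22.08 = 1.61, limited to 2 d.p. → 3 s.f.
Carrying full precision, 49.206 × 1.61 = 79.22166; keep min(3, 3) = 3 s.f.
Rounded to 3 significant figures: 79.2 m².

79.2 m²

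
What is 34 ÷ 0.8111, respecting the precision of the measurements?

34 ÷ 0.8111 = 41.9183824436…
Multiplication/division keeps the fewest significant figures: 34 → 2 s.f., 0.8111 → 4 s.f.; limit is 2.
Rounded to 2 significant figures: 42.

42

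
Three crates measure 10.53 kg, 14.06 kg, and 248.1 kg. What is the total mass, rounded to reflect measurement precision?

272.7 kg

10.53 kg + 14.06 kg + 248.1 kg = 272.69 kg.
Addition/subtraction keeps the fewest decimal places: 10.53 → 2 decimal places, 14.06 → 2 decimal places, 248.1 → 1 decimal place; limit is 1.
Rounded to 1 decimal place: 272.7 kg.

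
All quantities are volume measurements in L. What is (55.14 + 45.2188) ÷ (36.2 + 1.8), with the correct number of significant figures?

2.64

55.14 + 45.2188 = 100.3588, limited to 2 d.p. → 5 s.f.; 36.2 + 1.8 = 38.0, limited to 1 d.p. → 3 s.f.
Carrying full precision, 100.3588 ÷ 38.0 = 2.64102105263…; keep min(5, 3) = 3 s.f.
Rounded to 3 significant figures: 2.64.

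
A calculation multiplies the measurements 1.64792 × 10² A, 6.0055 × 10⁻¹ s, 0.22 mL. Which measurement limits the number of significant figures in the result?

1.64792 × 10² A → 6 s.f.; 6.0055 × 10⁻¹ s → 5 s.f.; 0.22 mL → 2 s.f.
The fewest is 2 significant figures, from 0.22 mL.

0.22 mL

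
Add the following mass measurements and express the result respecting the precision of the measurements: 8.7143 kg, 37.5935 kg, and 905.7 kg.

8.7143 kg + 37.5935 kg + 905.7 kg = 952.0078 kg.
Addition/subtraction keeps the fewest decimal places: 8.7143 → 4 decimal places, 37.5935 → 4 decimal places, 905.7 → 1 decimal place; limit is 1.
Rounded to 1 decimal place: 952.0 kg.

952.0 kg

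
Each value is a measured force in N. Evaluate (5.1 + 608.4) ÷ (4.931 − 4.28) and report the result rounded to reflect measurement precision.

5.1 + 608.4 = 613.5, limited to 1 d.p. → 4 s.f.; 4.931 − 4.28 = 0.651, limited to 2 d.p. → 2 s.f.
Carrying full precision, 613.5 ÷ 0.651 = 942.396313364…; keep min(4, 2) = 2 s.f.
Rounded to 2 significant figures: 9.4 × 10^2.

9.4 × 10^2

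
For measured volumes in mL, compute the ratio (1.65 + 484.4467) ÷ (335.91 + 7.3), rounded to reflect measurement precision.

1.416

1.65 + 484.4467 = 486.0967, limited to 2 d.p. → 5 s.f.; 335.91 + 7.3 = 343.21, limited to 1 d.p. → 4 s.f.
Carrying full precision, 486.0967 ÷ 343.21 = 1.4163244078…; keep min(5, 4) = 4 s.f.
Rounded to 4 significant figures: 1.416.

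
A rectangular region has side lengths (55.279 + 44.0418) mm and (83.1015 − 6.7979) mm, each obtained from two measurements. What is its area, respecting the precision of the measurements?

7578.5 mm²

55.279 + 44.0418 = 99.3208, limited to 3 d.p. → 5 s.f.; 83.1015 − 6.7979 = 76.3036, limited to 4 d.p. → 6 s.f.
Carrying full precision, 99.3208 × 76.3036 = 7578.53459488; keep min(5, 6) = 5 s.f.
Rounded to 5 significant figures: 7578.5 mm².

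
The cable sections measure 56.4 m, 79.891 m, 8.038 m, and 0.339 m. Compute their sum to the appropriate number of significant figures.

144.7 m

56.4 m + 79.891 m + 8.038 m + 0.339 m = 144.668 m.
Addition/subtraction keeps the fewest decimal places: 56.4 → 1 decimal place, 79.891 → 3 decimal places, 8.038 → 3 decimal places, 0.339 → 3 decimal places; limit is 1.
Rounded to 1 decimal place: 144.7 m.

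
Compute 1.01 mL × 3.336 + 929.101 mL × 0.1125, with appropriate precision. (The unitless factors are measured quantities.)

1.01 × 3.336 = 3.36936 → 3.37 mL (3 s.f., last digit at the 10^-2 place).
929.101 × 0.1125 = 104.5238625 → 104.5 mL (4 s.f., last digit at the 10^-1 place).
Sum: 107.8932225 mL; keep the coarser place, 10^-1.
Result: 107.9 mL.

107.9 mL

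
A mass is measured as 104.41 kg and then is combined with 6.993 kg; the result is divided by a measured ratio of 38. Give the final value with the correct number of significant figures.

2.9 kg

104.41 kg + 6.993 kg = 111.403 kg; the sum is limited to 2 decimal places (5 s.f.).
Carrying full precision, 111.403 ÷ 38 = 2.93165789474… kg; 38 has 2 s.f., so the result keeps min(5, 2) = 2 s.f.
Rounded to 2 significant figures: 2.9 kg.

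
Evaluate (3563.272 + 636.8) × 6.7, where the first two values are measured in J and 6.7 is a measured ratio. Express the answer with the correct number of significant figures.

2.8 × 10^4 J

3563.272 J + 636.8 J = 4200.072 J; the sum is limited to 1 decimal place (5 s.f.).
Carrying full precision, 4200.072 × 6.7 = 28140.4824 J; 6.7 has 2 s.f., so the result keeps min(5, 2) = 2 s.f.
Rounded to 2 significant figures: 2.8 × 10^4 J.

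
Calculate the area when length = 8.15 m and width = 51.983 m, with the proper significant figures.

4.24 × 10² m²

area = 8.15 m × 51.983 m = 423.66145 m².
8.15 has 3 significant figures; 51.983 has 5.
Division/multiplication keeps the fewest: 3 significant figures.
Rounded: 4.24 × 10² m².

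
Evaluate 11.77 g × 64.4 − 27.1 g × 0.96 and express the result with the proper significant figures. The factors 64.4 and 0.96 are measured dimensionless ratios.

732 g

11.77 × 64.4 = 757.988 → 758 g (3 s.f., last digit at the 10^0 place).
27.1 × 0.96 = 26.016 → 26 g (2 s.f., last digit at the 10^0 place).
Difference: 731.972 g; keep the coarser place, 10^0.
Result: 732 g.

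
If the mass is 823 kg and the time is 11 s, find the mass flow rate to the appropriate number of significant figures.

mass flow rate = 823 kg ÷ 11 s = 74.8181818182… kg/s.
823 has 3 significant figures; 11 has 2.
Division/multiplication keeps the fewest: 2 significant figures.
Rounded: 75 kg/s.

75 kg/s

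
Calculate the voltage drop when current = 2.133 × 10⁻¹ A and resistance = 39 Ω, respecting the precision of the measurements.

8.3 V

voltage drop = 2.133 × 10⁻¹ A × 39 Ω = 8.3187 V.
2.133 × 10⁻¹ has 4 significant figures; 39 has 2.
Division/multiplication keeps the fewest: 2 significant figures.
Rounded: 8.3 V.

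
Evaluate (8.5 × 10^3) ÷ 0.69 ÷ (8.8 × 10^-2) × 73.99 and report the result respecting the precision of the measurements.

1.0 × 10^7

(8.5 × 10^3) ÷ 0.69 ÷ (8.8 × 10^-2) × 73.99 = 10357625.1647…
Multiplication/division keeps the fewest significant figures: 8.5 × 10^3 → 2 s.f., 0.69 → 2 s.f., 8.8 × 10^-2 → 2 s.f., 73.99 → 4 s.f.; limit is 2.
Rounded to 2 significant figures: 1.0 × 10^7.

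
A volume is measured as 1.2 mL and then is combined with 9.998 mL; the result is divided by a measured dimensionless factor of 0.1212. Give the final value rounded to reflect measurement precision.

92.4 mL

1.2 mL + 9.998 mL = 11.198 mL; the sum is limited to 1 decimal place (3 s.f.).
Carrying full precision, 11.198 ÷ 0.1212 = 92.3927392739… mL; 0.1212 has 4 s.f., so the result keeps min(3, 4) = 3 s.f.
Rounded to 3 significant figures: 92.4 mL.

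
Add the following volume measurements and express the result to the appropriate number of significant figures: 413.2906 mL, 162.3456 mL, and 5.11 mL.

413.2906 mL + 162.3456 mL + 5.11 mL = 580.7462 mL.
Addition/subtraction keeps the fewest decimal places: 413.2906 → 4 decimal places, 162.3456 → 4 decimal places, 5.11 → 2 decimal places; limit is 2.
Rounded to 2 decimal places: 5.8075 × 10² mL.

5.8075 × 10² mL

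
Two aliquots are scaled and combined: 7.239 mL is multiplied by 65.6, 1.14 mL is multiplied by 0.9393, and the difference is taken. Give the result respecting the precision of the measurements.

7.239 × 65.6 = 474.8784 → 475 mL (3 s.f., last digit at the 10^0 place).
1.14 × 0.9393 = 1.070802 → 1.07 mL (3 s.f., last digit at the 10^-2 place).
Difference: 473.807598 mL; keep the coarser place, 10^0.
Result: 474 mL.

474 mL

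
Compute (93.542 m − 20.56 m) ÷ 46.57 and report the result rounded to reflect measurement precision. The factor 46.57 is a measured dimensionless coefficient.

93.542 m − 20.56 m = 72.982 m; the difference is limited to 2 decimal places (4 s.f.).
Carrying full precision, 72.982 ÷ 46.57 = 1.56714623148… m; 46.57 has 4 s.f., so the result keeps min(4, 4) = 4 s.f.
Rounded to 4 significant figures: 1.567 m.

1.567 m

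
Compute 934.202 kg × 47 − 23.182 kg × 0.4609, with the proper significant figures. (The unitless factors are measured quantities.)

4.4 × 10^4 kg

934.202 × 47 = 43907.494 → 4.4 × 10^4 kg (2 s.f., last digit at the 10^3 place).
23.182 × 0.4609 = 10.6845838 → 10.68 kg (4 s.f., last digit at the 10^-2 place).
Difference: 43896.8094162 kg; keep the coarser place, 10^3.
Result: 4.4 × 10^4 kg.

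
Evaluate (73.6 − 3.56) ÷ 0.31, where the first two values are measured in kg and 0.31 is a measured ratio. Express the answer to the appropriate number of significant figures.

73.6 kg − 3.56 kg = 70.04 kg; the difference is limited to 1 decimal place (3 s.f.).
Carrying full precision, 70.04 ÷ 0.31 = 225.935483871… kg; 0.31 has 2 s.f., so the result keeps min(3, 2) = 2 s.f.
Rounded to 2 significant figures: 2.3 × 10² kg.

2.3 × 10² kg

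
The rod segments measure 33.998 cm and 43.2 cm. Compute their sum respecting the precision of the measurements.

77.2 cm

33.998 cm + 43.2 cm = 77.198 cm.
Addition/subtraction keeps the fewest decimal places: 33.998 → 3 decimal places, 43.2 → 1 decimal place; limit is 1.
Rounded to 1 decimal place: 77.2 cm.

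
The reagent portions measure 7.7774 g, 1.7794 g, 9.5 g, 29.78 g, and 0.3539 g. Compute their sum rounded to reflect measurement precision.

7.7774 g + 1.7794 g + 9.5 g + 29.78 g + 0.3539 g = 49.1907 g.
Addition/subtraction keeps the fewest decimal places: 7.7774 → 4 decimal places, 1.7794 → 4 decimal places, 9.5 → 1 decimal place, 29.78 → 2 decimal places, 0.3539 → 4 decimal places; limit is 1.
Rounded to 1 decimal place: 49.2 g.

49.2 g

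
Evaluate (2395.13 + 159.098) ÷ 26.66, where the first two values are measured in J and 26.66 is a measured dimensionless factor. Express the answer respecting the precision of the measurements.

95.81 J

2395.13 J + 159.098 J = 2554.228 J; the sum is limited to 2 decimal places (6 s.f.).
Carrying full precision, 2554.228 ÷ 26.66 = 95.8075018755… J; 26.66 has 4 s.f., so the result keeps min(6, 4) = 4 s.f.
Rounded to 4 significant figures: 95.81 J.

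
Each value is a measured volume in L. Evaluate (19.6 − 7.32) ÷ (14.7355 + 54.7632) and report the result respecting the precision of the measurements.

0.177

19.6 − 7.32 = 12.28, limited to 1 d.p. → 3 s.f.; 14.7355 + 54.7632 = 69.4987, limited to 4 d.p. → 6 s.f.
Carrying full precision, 12.28 ÷ 69.4987 = 0.176693952549…; keep min(3, 6) = 3 s.f.
Rounded to 3 significant figures: 0.177.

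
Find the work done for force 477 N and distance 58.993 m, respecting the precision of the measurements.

2.81 × 10^4 J

work done = 477 N × 58.993 m = 28139.661 J.
477 has 3 significant figures; 58.993 has 5.
Division/multiplication keeps the fewest: 3 significant figures.
Rounded: 2.81 × 10^4 J.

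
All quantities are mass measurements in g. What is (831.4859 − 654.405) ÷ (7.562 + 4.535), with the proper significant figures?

14.638

831.4859 − 654.405 = 177.0809, limited to 3 d.p. → 6 s.f.; 7.562 + 4.535 = 12.097, limited to 3 d.p. → 5 s.f.
Carrying full precision, 177.0809 ÷ 12.097 = 14.6384144829…; keep min(6, 5) = 5 s.f.
Rounded to 5 significant figures: 14.638.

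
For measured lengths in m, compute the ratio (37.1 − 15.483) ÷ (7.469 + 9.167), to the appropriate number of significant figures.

37.1 − 15.483 = 21.617, limited to 1 d.p. → 3 s.f.; 7.469 + 9.167 = 16.636, limited to 3 d.p. → 5 s.f.
Carrying full precision, 21.617 ÷ 16.636 = 1.29941091609…; keep min(3, 5) = 3 s.f.
Rounded to 3 significant figures: 1.30.

1.30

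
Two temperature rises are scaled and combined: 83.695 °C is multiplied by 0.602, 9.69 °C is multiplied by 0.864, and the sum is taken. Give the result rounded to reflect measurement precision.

83.695 × 0.602 = 50.38439 → 50.4 °C (3 s.f., last digit at the 10^-1 place).
9.69 × 0.864 = 8.37216 → 8.37 °C (3 s.f., last digit at the 10^-2 place).
Sum: 58.75655 °C; keep the coarser place, 10^-1.
Result: 58.8 °C.

58.8 °C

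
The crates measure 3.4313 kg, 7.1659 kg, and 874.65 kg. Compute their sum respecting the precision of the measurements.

3.4313 kg + 7.1659 kg + 874.65 kg = 885.2472 kg.
Addition/subtraction keeps the fewest decimal places: 3.4313 → 4 decimal places, 7.1659 → 4 decimal places, 874.65 → 2 decimal places; limit is 2.
Rounded to 2 decimal places: 885.25 kg.

885.25 kg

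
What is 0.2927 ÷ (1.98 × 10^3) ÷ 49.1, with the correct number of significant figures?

3.01 × 10^-6

0.2927 ÷ (1.98 × 10^3) ÷ 49.1 = 0.0000030107593244…
Multiplication/division keeps the fewest significant figures: 0.2927 → 4 s.f., 1.98 × 10^3 → 3 s.f., 49.1 → 3 s.f.; limit is 3.
Rounded to 3 significant figures: 3.01 × 10^-6.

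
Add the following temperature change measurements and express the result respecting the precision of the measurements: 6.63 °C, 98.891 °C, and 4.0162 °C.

6.63 °C + 98.891 °C + 4.0162 °C = 109.5372 °C.
Addition/subtraction keeps the fewest decimal places: 6.63 → 2 decimal places, 98.891 → 3 decimal places, 4.0162 → 4 decimal places; limit is 2.
Rounded to 2 decimal places: 109.54 °C.

109.54 °C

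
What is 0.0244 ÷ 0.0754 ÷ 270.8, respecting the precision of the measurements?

0.00120

0.0244 ÷ 0.0754 ÷ 270.8 = 0.00119500526978…
Multiplication/division keeps the fewest significant figures: 0.0244 → 3 s.f., 0.0754 → 3 s.f., 270.8 → 4 s.f.; limit is 3.
Rounded to 3 significant figures: 0.00120.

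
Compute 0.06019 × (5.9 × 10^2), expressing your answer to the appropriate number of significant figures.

0.06019 × (5.9 × 10^2) = 35.5121
Multiplication/division keeps the fewest significant figures: 0.06019 → 4 s.f., 5.9 × 10^2 → 2 s.f.; limit is 2.
Rounded to 2 significant figures: 36.

36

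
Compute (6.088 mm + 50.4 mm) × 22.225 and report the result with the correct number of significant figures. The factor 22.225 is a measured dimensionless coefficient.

6.088 mm + 50.4 mm = 56.488 mm; the sum is limited to 1 decimal place (3 s.f.).
Carrying full precision, 56.488 × 22.225 = 1255.4458 mm; 22.225 has 5 s.f., so the result keeps min(3, 5) = 3 s.f.
Rounded to 3 significant figures: 1.26 × 10^3 mm.

1.26 × 10^3 mm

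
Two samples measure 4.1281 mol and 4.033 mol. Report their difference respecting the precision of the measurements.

0.095 mol

4.1281 mol − 4.033 mol = 0.0951 mol.
Addition/subtraction keeps the fewest decimal places: 4.1281 → 4 decimal places, 4.033 → 3 decimal places; limit is 3.
Rounded to 3 decimal places: 0.095 mol.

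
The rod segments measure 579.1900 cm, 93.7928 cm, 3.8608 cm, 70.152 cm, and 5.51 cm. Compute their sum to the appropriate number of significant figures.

752.51 cm

579.1900 cm + 93.7928 cm + 3.8608 cm + 70.152 cm + 5.51 cm = 752.5056 cm.
Addition/subtraction keeps the fewest decimal places: 579.1900 → 4 decimal places, 93.7928 → 4 decimal places, 3.8608 → 4 decimal places, 70.152 → 3 decimal places, 5.51 → 2 decimal places; limit is 2.
Rounded to 2 decimal places: 752.51 cm.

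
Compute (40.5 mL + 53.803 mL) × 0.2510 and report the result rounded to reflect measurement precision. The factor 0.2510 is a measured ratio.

23.7 mL

40.5 mL + 53.803 mL = 94.303 mL; the sum is limited to 1 decimal place (3 s.f.).
Carrying full precision, 94.303 × 0.2510 = 23.670053 mL; 0.2510 has 4 s.f., so the result keeps min(3, 4) = 3 s.f.
Rounded to 3 significant figures: 23.7 mL.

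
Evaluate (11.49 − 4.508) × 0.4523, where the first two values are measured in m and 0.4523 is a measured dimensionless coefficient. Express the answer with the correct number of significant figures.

11.49 m − 4.508 m = 6.982 m; the difference is limited to 2 decimal places (3 s.f.).
Carrying full precision, 6.982 × 0.4523 = 3.1579586 m; 0.4523 has 4 s.f., so the result keeps min(3, 4) = 3 s.f.
Rounded to 3 significant figures: 3.16 m.

3.16 m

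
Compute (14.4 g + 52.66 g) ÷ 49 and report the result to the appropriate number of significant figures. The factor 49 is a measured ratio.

14.4 g + 52.66 g = 67.06 g; the sum is limited to 1 decimal place (3 s.f.).
Carrying full precision, 67.06 ÷ 49 = 1.36857142857… g; 49 has 2 s.f., so the result keeps min(3, 2) = 2 s.f.
Rounded to 2 significant figures: 1.4 g.

1.4 g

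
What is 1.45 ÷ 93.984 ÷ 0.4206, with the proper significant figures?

1.45 ÷ 93.984 ÷ 0.4206 = 0.0366813076185…
Multiplication/division keeps the fewest significant figures: 1.45 → 3 s.f., 93.984 → 5 s.f., 0.4206 → 4 s.f.; limit is 3.
Rounded to 3 significant figures: 0.0367.

0.0367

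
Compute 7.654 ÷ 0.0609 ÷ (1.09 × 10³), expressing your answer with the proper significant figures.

0.115

7.654 ÷ 0.0609 ÷ (1.09 × 10³) = 0.115304077974…
Multiplication/division keeps the fewest significant figures: 7.654 → 4 s.f., 0.0609 → 3 s.f., 1.09 × 10³ → 3 s.f.; limit is 3.
Rounded to 3 significant figures: 0.115.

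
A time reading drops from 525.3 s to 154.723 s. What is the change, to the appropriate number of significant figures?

370.6 s

525.3 s − 154.723 s = 370.577 s.
Addition/subtraction keeps the fewest decimal places: 525.3 → 1 decimal place, 154.723 → 3 decimal places; limit is 1.
Rounded to 1 decimal place: 370.6 s.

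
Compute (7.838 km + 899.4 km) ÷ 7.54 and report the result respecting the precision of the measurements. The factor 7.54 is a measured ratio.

7.838 km + 899.4 km = 907.238 km; the sum is limited to 1 decimal place (4 s.f.).
Carrying full precision, 907.238 ÷ 7.54 = 120.323342175… km; 7.54 has 3 s.f., so the result keeps min(4, 3) = 3 s.f.
Rounded to 3 significant figures: 1.20 × 10² km.

1.20 × 10² km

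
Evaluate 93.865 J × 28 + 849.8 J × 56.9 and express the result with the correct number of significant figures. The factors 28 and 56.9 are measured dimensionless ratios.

5.10 × 10^4 J

93.865 × 28 = 2628.22 → 2.6 × 10^3 J (2 s.f., last digit at the 10^2 place).
849.8 × 56.9 = 48353.62 → 4.84 × 10^4 J (3 s.f., last digit at the 10^2 place).
Sum: 50981.84 J; keep the coarser place, 10^2.
Result: 5.10 × 10^4 J.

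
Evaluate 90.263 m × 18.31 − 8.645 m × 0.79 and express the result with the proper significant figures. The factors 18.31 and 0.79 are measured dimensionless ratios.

90.263 × 18.31 = 1652.71553 → 1653 m (4 s.f., last digit at the 10^0 place).
8.645 × 0.79 = 6.82955 → 6.8 m (2 s.f., last digit at the 10^-1 place).
Difference: 1645.88598 m; keep the coarser place, 10^0.
Result: 1646 m.

1646 m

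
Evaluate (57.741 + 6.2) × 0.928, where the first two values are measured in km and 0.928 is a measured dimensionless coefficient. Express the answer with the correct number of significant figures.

59.3 km

57.741 km + 6.2 km = 63.941 km; the sum is limited to 1 decimal place (3 s.f.).
Carrying full precision, 63.941 × 0.928 = 59.337248 km; 0.928 has 3 s.f., so the result keeps min(3, 3) = 3 s.f.
Rounded to 3 significant figures: 59.3 km.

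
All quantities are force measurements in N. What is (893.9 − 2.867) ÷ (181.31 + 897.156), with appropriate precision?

0.8262

893.9 − 2.867 = 891.033, limited to 1 d.p. → 4 s.f.; 181.31 + 897.156 = 1078.466, limited to 2 d.p. → 6 s.f.
Carrying full precision, 891.033 ÷ 1078.466 = 0.826204071338…; keep min(4, 6) = 4 s.f.
Rounded to 4 significant figures: 0.8262.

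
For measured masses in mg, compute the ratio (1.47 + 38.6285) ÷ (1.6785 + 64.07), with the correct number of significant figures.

1.47 + 38.6285 = 40.0985, limited to 2 d.p. → 4 s.f.; 1.6785 + 64.07 = 65.7485, limited to 2 d.p. → 4 s.f.
Carrying full precision, 40.0985 ÷ 65.7485 = 0.609877031415…; keep min(4, 4) = 4 s.f.
Rounded to 4 significant figures: 0.6099.

0.6099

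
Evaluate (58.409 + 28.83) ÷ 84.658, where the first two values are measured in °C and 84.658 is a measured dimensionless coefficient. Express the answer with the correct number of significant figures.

58.409 °C + 28.83 °C = 87.239 °C; the sum is limited to 2 decimal places (4 s.f.).
Carrying full precision, 87.239 ÷ 84.658 = 1.03048737272… °C; 84.658 has 5 s.f., so the result keeps min(4, 5) = 4 s.f.
Rounded to 4 significant figures: 1.030 °C.

1.030 °C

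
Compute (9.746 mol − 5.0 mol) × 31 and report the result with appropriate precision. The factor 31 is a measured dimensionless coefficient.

9.746 mol − 5.0 mol = 4.746 mol; the difference is limited to 1 decimal place (2 s.f.).
Carrying full precision, 4.746 × 31 = 147.126 mol; 31 has 2 s.f., so the result keeps min(2, 2) = 2 s.f.
Rounded to 2 significant figures: 1.5 × 10² mol.

1.5 × 10² mol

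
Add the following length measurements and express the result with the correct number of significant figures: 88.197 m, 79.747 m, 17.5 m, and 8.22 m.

193.7 m

88.197 m + 79.747 m + 17.5 m + 8.22 m = 193.664 m.
Addition/subtraction keeps the fewest decimal places: 88.197 → 3 decimal places, 79.747 → 3 decimal places, 17.5 → 1 decimal place, 8.22 → 2 decimal places; limit is 1.
Rounded to 1 decimal place: 193.7 m.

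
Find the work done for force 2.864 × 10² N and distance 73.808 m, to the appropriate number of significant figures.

work done = 2.864 × 10² N × 73.808 m = 21138.6112 J.
2.864 × 10² has 4 significant figures; 73.808 has 5.
Division/multiplication keeps the fewest: 4 significant figures.
Rounded: 2.114 × 10⁴ J.

2.114 × 10⁴ J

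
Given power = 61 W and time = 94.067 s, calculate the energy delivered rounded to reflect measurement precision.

energy delivered = 61 W × 94.067 s = 5738.087 J.
61 has 2 significant figures; 94.067 has 5.
Division/multiplication keeps the fewest: 2 significant figures.
Rounded: 5.7 × 10³ J.

5.7 × 10³ J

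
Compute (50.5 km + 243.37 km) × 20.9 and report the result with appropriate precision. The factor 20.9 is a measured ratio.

50.5 km + 243.37 km = 293.87 km; the sum is limited to 1 decimal place (4 s.f.).
Carrying full precision, 293.87 × 20.9 = 6141.883 km; 20.9 has 3 s.f., so the result keeps min(4, 3) = 3 s.f.
Rounded to 3 significant figures: 6.14 × 10^3 km.

6.14 × 10^3 km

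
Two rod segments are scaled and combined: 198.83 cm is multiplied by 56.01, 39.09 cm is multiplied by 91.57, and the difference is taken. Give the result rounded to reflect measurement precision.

198.83 × 56.01 = 11136.4683 → 1.114 × 10⁴ cm (4 s.f., last digit at the 10^1 place).
39.09 × 91.57 = 3579.4713 → 3579 cm (4 s.f., last digit at the 10^0 place).
Difference: 7556.997 cm; keep the coarser place, 10^1.
Result: 7.56 × 10³ cm.

7.56 × 10³ cm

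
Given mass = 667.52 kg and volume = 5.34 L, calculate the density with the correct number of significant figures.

density = 667.52 kg ÷ 5.34 L = 125.003745318… kg/L.
667.52 has 5 significant figures; 5.34 has 3.
Division/multiplication keeps the fewest: 3 significant figures.
Rounded: 125 kg/L.

125 kg/L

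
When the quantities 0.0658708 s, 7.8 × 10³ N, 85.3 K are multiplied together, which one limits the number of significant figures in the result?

7.8 × 10³ N

0.0658708 s → 6 s.f.; 7.8 × 10³ N → 2 s.f.; 85.3 K → 3 s.f.
The fewest is 2 significant figures, from 7.8 × 10³ N.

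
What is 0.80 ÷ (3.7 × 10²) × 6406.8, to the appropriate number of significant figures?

14

0.80 ÷ (3.7 × 10²) × 6406.8 = 13.8525405405…
Multiplication/division keeps the fewest significant figures: 0.80 → 2 s.f., 3.7 × 10² → 2 s.f., 6406.8 → 5 s.f.; limit is 2.
Rounded to 2 significant figures: 14.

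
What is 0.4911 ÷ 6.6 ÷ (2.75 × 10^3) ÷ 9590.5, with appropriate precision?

2.8 × 10^-9

0.4911 ÷ 6.6 ÷ (2.75 × 10^3) ÷ 9590.5 = 2.82131810017 × 10^-9…
Multiplication/division keeps the fewest significant figures: 0.4911 → 4 s.f., 6.6 → 2 s.f., 2.75 × 10^3 → 3 s.f., 9590.5 → 5 s.f.; limit is 2.
Rounded to 2 significant figures: 2.8 × 10^-9.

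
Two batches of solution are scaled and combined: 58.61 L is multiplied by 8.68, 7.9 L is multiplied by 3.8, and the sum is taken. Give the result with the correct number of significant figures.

58.61 × 8.68 = 508.7348 → 509 L (3 s.f., last digit at the 10^0 place).
7.9 × 3.8 = 30.02 → 30. L (2 s.f., last digit at the 10^0 place).
Sum: 538.7548 L; keep the coarser place, 10^0.
Result: 539 L.

539 L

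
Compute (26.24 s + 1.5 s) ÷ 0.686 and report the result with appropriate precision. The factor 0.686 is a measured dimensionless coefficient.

26.24 s + 1.5 s = 27.74 s; the sum is limited to 1 decimal place (3 s.f.).
Carrying full precision, 27.74 ÷ 0.686 = 40.4373177843… s; 0.686 has 3 s.f., so the result keeps min(3, 3) = 3 s.f.
Rounded to 3 significant figures: 40.4 s.

40.4 s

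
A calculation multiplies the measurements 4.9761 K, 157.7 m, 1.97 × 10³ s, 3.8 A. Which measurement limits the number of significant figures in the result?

4.9761 K → 5 s.f.; 157.7 m → 4 s.f.; 1.97 × 10³ s → 3 s.f.; 3.8 A → 2 s.f.
The fewest is 2 significant figures, from 3.8 A.

3.8 A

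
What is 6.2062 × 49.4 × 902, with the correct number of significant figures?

2.77 × 10^5

6.2062 × 49.4 × 902 = 276540.82456
Multiplication/division keeps the fewest significant figures: 6.2062 → 5 s.f., 49.4 → 3 s.f., 902 → 3 s.f.; limit is 3.
Rounded to 3 significant figures: 2.77 × 10^5.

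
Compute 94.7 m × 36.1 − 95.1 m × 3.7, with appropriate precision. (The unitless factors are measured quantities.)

94.7 × 36.1 = 3418.67 → 3.42 × 10^3 m (3 s.f., last digit at the 10^1 place).
95.1 × 3.7 = 351.87 → 3.5 × 10^2 m (2 s.f., last digit at the 10^1 place).
Difference: 3066.8 m; keep the coarser place, 10^1.
Result: 3.07 × 10^3 m.

3.07 × 10^3 m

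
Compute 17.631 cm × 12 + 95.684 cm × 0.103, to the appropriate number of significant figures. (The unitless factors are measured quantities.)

2.2 × 10² cm

17.631 × 12 = 211.572 → 2.1 × 10² cm (2 s.f., last digit at the 10^1 place).
95.684 × 0.103 = 9.855452 → 9.86 cm (3 s.f., last digit at the 10^-2 place).
Sum: 221.427452 cm; keep the coarser place, 10^1.
Result: 2.2 × 10² cm.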